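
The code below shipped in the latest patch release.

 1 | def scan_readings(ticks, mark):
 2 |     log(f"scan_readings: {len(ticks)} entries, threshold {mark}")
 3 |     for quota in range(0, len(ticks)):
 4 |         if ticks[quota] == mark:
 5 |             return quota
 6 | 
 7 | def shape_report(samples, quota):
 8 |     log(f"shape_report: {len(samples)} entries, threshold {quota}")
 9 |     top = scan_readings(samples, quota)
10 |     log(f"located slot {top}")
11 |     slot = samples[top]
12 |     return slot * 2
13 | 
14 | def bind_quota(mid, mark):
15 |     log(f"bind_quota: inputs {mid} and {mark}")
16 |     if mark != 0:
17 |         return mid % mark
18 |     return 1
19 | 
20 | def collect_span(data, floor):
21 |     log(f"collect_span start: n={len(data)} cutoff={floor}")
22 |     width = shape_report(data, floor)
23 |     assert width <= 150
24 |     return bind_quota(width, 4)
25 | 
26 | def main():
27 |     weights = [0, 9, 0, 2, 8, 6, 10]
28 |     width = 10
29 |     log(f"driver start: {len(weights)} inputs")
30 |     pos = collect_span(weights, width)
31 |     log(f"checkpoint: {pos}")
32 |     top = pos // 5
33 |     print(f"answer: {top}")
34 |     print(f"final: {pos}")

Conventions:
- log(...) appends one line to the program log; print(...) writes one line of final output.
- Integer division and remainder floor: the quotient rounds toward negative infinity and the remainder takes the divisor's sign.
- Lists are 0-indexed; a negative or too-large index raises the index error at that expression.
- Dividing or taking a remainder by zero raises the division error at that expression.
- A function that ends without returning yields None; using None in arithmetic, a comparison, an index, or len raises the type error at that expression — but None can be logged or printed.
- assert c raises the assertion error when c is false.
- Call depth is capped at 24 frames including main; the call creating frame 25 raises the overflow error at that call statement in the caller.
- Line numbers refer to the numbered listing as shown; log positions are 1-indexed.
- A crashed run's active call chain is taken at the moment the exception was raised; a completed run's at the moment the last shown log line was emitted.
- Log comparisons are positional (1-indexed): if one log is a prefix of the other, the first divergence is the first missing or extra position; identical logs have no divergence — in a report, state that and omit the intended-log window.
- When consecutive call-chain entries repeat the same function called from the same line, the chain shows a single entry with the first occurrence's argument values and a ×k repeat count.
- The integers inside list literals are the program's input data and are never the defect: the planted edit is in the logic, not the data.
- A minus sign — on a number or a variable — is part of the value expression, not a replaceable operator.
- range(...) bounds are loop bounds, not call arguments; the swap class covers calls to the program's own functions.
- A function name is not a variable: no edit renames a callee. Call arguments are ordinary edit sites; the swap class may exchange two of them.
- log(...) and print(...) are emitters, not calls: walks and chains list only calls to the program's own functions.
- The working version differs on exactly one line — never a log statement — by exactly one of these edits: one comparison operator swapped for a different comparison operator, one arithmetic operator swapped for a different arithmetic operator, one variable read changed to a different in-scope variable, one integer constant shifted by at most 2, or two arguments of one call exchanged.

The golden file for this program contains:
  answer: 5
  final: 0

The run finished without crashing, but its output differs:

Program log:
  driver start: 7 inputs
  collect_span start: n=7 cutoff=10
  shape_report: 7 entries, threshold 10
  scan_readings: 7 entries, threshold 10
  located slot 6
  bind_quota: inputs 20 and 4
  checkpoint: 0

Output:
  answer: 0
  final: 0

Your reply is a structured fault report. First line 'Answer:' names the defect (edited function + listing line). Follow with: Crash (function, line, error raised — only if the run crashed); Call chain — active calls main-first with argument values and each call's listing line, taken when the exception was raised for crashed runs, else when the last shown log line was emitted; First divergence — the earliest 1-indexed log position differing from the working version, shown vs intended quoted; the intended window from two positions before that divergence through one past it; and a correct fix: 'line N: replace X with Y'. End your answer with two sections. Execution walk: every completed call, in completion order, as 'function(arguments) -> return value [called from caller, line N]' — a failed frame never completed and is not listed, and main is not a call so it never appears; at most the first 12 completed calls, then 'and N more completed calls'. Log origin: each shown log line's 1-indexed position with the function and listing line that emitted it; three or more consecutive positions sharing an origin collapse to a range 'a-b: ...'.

Answer: the defect is in main at line 32.
The tell: No log line changed; the fault shows up purely in the output.
Call chain: main.
First divergence: none (the log streams are identical).
Execution walk:
  scan_readings([0, 9, 0, 2, 8, 6, 10], 10) -> 6  [called from shape_report, line 9]
  shape_report([0, 9, 0, 2, 8, 6, 10], 10) -> 20  [called from collect_span, line 22]
  bind_quota(20, 4) -> 0  [called from collect_span, line 24]
  collect_span([0, 9, 0, 2, 8, 6, 10], 10) -> 0  [called from main, line 30]
Log line origins:
  1: from main, line 29
  2: from collect_span, line 21
  3: from shape_report, line 8
  4: from scan_readings, line 2
  5: from shape_report, line 10
  6: from bind_quota, line 15
  7: from main, line 31
A correct fix: line 32: replace `//` with `+`.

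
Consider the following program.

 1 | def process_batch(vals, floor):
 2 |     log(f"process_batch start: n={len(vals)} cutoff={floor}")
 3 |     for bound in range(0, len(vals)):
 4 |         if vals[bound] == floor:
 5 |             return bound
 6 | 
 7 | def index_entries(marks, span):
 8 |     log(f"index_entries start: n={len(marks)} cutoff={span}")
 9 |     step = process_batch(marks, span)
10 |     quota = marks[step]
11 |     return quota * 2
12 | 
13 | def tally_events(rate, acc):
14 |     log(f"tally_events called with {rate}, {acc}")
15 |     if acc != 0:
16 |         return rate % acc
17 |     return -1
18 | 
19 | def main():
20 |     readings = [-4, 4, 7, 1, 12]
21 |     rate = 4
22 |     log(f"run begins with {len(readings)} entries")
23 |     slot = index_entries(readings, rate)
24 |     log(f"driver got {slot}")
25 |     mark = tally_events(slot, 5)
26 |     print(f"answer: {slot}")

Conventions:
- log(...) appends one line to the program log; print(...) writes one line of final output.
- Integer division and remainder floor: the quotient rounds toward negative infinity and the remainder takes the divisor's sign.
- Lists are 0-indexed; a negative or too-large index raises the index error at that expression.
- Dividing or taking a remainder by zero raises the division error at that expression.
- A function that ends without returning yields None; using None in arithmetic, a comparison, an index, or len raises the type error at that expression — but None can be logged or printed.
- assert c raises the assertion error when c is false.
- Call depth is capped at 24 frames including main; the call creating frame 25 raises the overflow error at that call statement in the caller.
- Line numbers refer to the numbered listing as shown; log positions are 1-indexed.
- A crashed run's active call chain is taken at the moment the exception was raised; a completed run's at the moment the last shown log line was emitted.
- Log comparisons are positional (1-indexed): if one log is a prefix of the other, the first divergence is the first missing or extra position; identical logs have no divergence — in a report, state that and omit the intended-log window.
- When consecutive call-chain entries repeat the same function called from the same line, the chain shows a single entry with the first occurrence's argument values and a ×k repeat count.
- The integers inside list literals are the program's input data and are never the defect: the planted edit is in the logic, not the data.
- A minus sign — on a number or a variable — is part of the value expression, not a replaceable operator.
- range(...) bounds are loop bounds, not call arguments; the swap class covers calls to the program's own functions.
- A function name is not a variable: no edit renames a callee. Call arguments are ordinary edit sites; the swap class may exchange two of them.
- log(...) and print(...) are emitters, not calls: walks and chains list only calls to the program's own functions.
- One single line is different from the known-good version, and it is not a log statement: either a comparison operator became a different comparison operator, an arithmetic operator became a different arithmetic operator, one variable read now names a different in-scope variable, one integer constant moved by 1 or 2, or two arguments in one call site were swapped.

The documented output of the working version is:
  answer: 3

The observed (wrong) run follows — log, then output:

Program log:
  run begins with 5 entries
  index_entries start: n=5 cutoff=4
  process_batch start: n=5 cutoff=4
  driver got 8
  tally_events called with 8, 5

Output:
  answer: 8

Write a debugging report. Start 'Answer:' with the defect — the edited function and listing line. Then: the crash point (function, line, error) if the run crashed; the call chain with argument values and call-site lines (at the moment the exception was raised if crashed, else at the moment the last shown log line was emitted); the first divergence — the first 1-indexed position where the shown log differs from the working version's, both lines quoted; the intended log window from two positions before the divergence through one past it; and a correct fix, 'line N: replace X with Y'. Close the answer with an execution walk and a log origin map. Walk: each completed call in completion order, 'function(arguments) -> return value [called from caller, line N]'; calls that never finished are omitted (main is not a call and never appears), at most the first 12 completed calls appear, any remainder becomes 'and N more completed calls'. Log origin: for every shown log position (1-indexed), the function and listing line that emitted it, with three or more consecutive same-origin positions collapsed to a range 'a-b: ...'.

Answer: the defect is in main at line 26.
Key observation: Every logged value matches the working version; the printed result is what differs.
Call chain: main -> tally_events(8, 5) (called at line 25).
First divergence: none (the log streams are identical).
Execution walk:
  process_batch([-4, 4, 7, 1, 12], 4) -> 1  [called from index_entries, line 9]
  index_entries([-4, 4, 7, 1, 12], 4) -> 8  [called from main, line 23]
  tally_events(8, 5) -> 3  [called from main, line 25]
Log line origins:
  1: emitted by main (line 22)
  2: emitted by index_entries (line 8)
  3: emitted by process_batch (line 2)
  4: emitted by main (line 24)
  5: emitted by tally_events (line 14)
A correct fix: line 26: replace `slot` with `mark`.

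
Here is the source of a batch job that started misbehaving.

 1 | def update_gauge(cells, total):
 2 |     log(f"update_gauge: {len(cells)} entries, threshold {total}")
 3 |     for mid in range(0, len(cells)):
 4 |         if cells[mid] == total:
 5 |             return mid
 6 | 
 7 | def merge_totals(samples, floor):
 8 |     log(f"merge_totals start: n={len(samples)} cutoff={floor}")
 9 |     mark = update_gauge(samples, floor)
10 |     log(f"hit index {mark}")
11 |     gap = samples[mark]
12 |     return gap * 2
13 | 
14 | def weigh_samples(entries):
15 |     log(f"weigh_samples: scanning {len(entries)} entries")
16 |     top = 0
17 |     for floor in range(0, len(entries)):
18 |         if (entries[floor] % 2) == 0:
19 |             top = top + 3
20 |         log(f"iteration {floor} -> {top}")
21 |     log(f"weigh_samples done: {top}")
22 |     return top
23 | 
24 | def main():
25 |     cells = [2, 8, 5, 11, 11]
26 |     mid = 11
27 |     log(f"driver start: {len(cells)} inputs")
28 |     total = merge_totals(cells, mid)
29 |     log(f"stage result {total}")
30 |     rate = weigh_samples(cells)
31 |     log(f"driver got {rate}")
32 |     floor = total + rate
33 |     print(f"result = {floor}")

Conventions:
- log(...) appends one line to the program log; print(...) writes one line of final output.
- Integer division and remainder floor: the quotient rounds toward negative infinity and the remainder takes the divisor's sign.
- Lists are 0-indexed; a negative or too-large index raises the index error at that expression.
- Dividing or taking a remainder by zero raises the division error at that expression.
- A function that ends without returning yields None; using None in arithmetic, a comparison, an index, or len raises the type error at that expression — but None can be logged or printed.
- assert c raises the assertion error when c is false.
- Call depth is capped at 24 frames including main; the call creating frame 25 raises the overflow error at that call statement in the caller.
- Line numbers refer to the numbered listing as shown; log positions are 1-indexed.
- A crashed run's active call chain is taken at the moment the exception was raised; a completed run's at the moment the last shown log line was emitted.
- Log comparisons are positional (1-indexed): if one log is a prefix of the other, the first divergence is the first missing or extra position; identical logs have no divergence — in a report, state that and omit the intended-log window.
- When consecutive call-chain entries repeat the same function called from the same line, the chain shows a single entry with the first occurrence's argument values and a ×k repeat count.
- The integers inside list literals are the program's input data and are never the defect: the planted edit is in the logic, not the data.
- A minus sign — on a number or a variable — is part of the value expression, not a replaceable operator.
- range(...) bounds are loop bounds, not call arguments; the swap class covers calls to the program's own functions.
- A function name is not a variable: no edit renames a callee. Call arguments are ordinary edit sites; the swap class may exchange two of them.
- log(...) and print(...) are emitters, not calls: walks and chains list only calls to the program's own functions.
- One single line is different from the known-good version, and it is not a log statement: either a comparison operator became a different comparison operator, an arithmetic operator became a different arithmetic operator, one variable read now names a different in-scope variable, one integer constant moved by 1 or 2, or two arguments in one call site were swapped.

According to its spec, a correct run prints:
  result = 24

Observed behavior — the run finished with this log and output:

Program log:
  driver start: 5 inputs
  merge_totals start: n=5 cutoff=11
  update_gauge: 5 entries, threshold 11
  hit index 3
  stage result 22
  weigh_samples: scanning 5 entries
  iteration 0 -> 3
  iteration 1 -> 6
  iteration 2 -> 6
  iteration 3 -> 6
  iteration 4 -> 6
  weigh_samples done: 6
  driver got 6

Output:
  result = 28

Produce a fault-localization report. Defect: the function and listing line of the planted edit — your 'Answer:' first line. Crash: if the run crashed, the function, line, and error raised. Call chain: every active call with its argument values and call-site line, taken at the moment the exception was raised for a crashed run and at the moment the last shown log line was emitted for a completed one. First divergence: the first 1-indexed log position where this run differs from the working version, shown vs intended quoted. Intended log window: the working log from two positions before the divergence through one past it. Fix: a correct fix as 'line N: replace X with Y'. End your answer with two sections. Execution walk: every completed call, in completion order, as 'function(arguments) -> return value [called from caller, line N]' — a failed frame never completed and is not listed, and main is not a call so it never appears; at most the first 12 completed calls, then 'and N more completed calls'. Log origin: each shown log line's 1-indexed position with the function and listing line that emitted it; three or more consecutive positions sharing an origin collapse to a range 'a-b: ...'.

Answer: the defect is in weigh_samples at line 19.
Core observation: The log first diverges at position 7: the faulty run prints 'iteration 0 -> 3' where the working version prints 'iteration 0 -> 1'.
Call chain: main.
First divergence: position 7 — the shown line 'iteration 0 -> 3' should read 'iteration 0 -> 1'.
Intended log window:
  5: stage result 22
  6: weigh_samples: scanning 5 entries
  7: iteration 0 -> 1
  8: iteration 1 -> 2
Execution walk:
  update_gauge([2, 8, 5, 11, 11], 11) -> 3  [called from merge_totals, line 9]
  merge_totals([2, 8, 5, 11, 11], 11) -> 22  [called from main, line 28]
  weigh_samples([2, 8, 5, 11, 11]) -> 6  [called from main, line 30]
Log line origins:
  1: logged in main at line 27
  2: logged in merge_totals at line 8
  3: logged in update_gauge at line 2
  4: logged in merge_totals at line 10
  5: logged in main at line 29
  6: logged in weigh_samples at line 15
  7-11: logged in weigh_samples at line 20
  12: logged in weigh_samples at line 21
  13: logged in main at line 31
A correct fix: line 19: replace `3` with `1`.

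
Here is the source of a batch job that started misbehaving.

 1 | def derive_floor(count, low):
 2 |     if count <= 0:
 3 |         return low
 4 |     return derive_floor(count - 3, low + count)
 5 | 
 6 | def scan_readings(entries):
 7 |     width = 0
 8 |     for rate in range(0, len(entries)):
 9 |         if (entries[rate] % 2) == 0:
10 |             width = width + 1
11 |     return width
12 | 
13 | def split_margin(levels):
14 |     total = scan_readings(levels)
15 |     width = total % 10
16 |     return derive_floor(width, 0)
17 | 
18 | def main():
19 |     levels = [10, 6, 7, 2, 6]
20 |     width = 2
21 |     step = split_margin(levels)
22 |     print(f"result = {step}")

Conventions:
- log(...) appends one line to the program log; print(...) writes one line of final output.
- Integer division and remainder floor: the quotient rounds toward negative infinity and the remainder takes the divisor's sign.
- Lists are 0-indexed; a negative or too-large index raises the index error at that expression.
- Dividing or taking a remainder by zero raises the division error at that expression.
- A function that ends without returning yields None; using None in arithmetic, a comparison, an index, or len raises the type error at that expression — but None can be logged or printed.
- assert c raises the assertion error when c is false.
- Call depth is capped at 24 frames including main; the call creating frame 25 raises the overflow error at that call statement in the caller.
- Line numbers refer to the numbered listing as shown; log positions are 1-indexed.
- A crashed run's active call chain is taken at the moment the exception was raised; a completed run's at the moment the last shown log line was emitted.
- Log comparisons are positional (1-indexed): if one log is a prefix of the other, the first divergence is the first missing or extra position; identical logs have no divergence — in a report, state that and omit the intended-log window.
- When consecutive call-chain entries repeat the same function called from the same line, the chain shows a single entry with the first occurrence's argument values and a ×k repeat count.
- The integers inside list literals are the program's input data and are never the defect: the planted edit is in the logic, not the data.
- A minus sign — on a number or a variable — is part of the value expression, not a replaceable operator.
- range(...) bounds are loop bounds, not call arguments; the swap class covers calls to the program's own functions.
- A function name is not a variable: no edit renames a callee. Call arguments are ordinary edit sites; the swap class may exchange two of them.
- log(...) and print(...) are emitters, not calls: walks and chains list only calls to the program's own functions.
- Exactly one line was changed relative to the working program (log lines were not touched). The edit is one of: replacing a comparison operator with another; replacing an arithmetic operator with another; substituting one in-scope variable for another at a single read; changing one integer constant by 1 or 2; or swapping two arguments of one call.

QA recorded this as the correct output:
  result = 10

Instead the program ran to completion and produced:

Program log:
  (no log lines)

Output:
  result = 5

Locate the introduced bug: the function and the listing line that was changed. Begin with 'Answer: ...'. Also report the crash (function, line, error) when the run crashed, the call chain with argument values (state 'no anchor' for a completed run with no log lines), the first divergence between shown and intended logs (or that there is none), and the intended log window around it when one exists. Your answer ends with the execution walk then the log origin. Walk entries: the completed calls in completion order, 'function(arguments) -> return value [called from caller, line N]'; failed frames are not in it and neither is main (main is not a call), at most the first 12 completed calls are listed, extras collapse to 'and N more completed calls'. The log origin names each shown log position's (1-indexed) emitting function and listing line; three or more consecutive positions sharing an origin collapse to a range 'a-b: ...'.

Answer: the defect is in derive_floor at line 4.
Core observation: Log streams are identical — the defect surfaces only in the printed output.
Call chain: (no anchor — the run completed with no log lines).
First divergence: none — the logs agree in full.
Execution walk:
  scan_readings([10, 6, 7, 2, 6]) -> 4  [called from split_margin, line 14]
  derive_floor(-2, 5) -> 5  [called from derive_floor, line 4]
  derive_floor(1, 4) -> 5  [called from derive_floor, line 4]
  derive_floor(4, 0) -> 5  [called from split_margin, line 16]
  split_margin([10, 6, 7, 2, 6]) -> 5  [called from main, line 21]
Origin of each log line:
  (no log lines)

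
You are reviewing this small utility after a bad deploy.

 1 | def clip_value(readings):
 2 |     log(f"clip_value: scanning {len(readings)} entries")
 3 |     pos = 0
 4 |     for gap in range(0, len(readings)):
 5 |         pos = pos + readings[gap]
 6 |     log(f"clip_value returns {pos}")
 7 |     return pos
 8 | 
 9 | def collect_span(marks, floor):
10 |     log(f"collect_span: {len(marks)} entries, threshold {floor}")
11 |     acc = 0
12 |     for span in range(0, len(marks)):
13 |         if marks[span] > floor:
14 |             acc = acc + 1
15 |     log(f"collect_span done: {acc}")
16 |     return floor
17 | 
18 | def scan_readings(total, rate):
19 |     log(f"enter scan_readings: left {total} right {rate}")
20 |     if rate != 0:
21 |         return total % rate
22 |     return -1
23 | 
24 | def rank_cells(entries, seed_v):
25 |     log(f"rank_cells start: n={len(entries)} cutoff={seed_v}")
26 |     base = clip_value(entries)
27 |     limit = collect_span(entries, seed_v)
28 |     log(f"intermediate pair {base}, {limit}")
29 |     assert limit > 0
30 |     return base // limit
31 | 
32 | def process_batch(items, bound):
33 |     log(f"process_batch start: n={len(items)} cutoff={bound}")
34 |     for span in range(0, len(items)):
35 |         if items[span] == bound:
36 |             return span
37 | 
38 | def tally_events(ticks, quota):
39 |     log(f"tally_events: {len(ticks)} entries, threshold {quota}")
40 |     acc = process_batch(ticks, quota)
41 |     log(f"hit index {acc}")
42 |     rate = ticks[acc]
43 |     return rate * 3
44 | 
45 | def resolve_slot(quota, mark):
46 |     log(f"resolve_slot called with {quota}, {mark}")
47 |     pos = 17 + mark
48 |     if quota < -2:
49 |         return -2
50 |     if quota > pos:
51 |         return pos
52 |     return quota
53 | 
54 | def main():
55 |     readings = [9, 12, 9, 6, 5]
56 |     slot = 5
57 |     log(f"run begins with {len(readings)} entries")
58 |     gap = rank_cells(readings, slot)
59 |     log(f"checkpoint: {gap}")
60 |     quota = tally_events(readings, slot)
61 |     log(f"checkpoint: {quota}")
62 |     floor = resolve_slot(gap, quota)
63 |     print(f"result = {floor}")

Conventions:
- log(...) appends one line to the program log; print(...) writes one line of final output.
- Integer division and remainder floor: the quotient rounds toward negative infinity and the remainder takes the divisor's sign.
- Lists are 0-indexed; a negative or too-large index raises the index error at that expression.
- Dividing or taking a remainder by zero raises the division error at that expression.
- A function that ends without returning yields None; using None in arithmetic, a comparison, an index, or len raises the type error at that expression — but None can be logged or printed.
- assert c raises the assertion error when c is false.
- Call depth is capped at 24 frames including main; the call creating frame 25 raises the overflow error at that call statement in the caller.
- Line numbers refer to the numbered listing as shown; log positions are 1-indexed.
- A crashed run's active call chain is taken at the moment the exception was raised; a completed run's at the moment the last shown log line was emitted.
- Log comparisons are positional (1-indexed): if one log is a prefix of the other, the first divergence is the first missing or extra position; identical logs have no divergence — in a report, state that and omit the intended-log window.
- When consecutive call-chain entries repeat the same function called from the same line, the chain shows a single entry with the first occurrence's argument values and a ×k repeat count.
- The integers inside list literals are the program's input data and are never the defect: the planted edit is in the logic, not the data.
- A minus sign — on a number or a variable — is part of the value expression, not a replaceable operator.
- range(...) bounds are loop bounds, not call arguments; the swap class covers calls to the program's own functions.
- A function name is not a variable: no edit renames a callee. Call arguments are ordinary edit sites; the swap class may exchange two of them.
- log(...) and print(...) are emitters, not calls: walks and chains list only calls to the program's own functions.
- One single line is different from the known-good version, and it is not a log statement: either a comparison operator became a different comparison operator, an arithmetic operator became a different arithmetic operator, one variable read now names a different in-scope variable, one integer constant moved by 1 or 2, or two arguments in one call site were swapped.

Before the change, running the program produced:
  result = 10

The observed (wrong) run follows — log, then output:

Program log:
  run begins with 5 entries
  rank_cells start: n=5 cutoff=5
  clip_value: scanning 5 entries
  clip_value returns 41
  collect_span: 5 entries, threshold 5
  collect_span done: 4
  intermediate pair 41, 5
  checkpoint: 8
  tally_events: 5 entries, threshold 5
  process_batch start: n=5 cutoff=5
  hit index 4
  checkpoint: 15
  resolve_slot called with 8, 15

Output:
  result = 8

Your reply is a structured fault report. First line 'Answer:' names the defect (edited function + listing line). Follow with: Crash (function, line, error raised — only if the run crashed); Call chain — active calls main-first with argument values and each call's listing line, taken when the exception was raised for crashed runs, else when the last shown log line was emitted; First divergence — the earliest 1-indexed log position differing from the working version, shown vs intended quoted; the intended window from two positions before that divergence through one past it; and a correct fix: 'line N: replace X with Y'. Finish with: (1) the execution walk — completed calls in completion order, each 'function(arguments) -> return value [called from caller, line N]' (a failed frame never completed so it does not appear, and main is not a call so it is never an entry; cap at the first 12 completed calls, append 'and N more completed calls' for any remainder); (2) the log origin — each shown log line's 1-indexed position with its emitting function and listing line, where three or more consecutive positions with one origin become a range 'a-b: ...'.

Answer: the defect is in collect_span at line 16.
Core observation: The log first diverges at position 7: the faulty run prints 'intermediate pair 41, 5' where the working version prints 'intermediate pair 41, 4'.
Call chain: main -> resolve_slot(8, 15) (called at line 62).
First divergence: position 7 — the shown line 'intermediate pair 41, 5' should read 'intermediate pair 41, 4'.
Intended log window:
  5: collect_span: 5 entries, threshold 5
  6: collect_span done: 4
  7: intermediate pair 41, 4
  8: checkpoint: 10
Execution walk:
  clip_value([9, 12, 9, 6, 5]) -> 41  [called from rank_cells, line 26]
  collect_span([9, 12, 9, 6, 5], 5) -> 5  [called from rank_cells, line 27]
  rank_cells([9, 12, 9, 6, 5], 5) -> 8  [called from main, line 58]
  process_batch([9, 12, 9, 6, 5], 5) -> 4  [called from tally_events, line 40]
  tally_events([9, 12, 9, 6, 5], 5) -> 15  [called from main, line 60]
  resolve_slot(8, 15) -> 8  [called from main, line 62]
Log line origins:
  1: logged in main at line 57
  2: logged in rank_cells at line 25
  3: logged in clip_value at line 2
  4: logged in clip_value at line 6
  5: logged in collect_span at line 10
  6: logged in collect_span at line 15
  7: logged in rank_cells at line 28
  8: logged in main at line 59
  9: logged in tally_events at line 39
  10: logged in process_batch at line 33
  11: logged in tally_events at line 41
  12: logged in main at line 61
  13: logged in resolve_slot at line 46
A correct fix: line 16: replace `floor` with `acc`.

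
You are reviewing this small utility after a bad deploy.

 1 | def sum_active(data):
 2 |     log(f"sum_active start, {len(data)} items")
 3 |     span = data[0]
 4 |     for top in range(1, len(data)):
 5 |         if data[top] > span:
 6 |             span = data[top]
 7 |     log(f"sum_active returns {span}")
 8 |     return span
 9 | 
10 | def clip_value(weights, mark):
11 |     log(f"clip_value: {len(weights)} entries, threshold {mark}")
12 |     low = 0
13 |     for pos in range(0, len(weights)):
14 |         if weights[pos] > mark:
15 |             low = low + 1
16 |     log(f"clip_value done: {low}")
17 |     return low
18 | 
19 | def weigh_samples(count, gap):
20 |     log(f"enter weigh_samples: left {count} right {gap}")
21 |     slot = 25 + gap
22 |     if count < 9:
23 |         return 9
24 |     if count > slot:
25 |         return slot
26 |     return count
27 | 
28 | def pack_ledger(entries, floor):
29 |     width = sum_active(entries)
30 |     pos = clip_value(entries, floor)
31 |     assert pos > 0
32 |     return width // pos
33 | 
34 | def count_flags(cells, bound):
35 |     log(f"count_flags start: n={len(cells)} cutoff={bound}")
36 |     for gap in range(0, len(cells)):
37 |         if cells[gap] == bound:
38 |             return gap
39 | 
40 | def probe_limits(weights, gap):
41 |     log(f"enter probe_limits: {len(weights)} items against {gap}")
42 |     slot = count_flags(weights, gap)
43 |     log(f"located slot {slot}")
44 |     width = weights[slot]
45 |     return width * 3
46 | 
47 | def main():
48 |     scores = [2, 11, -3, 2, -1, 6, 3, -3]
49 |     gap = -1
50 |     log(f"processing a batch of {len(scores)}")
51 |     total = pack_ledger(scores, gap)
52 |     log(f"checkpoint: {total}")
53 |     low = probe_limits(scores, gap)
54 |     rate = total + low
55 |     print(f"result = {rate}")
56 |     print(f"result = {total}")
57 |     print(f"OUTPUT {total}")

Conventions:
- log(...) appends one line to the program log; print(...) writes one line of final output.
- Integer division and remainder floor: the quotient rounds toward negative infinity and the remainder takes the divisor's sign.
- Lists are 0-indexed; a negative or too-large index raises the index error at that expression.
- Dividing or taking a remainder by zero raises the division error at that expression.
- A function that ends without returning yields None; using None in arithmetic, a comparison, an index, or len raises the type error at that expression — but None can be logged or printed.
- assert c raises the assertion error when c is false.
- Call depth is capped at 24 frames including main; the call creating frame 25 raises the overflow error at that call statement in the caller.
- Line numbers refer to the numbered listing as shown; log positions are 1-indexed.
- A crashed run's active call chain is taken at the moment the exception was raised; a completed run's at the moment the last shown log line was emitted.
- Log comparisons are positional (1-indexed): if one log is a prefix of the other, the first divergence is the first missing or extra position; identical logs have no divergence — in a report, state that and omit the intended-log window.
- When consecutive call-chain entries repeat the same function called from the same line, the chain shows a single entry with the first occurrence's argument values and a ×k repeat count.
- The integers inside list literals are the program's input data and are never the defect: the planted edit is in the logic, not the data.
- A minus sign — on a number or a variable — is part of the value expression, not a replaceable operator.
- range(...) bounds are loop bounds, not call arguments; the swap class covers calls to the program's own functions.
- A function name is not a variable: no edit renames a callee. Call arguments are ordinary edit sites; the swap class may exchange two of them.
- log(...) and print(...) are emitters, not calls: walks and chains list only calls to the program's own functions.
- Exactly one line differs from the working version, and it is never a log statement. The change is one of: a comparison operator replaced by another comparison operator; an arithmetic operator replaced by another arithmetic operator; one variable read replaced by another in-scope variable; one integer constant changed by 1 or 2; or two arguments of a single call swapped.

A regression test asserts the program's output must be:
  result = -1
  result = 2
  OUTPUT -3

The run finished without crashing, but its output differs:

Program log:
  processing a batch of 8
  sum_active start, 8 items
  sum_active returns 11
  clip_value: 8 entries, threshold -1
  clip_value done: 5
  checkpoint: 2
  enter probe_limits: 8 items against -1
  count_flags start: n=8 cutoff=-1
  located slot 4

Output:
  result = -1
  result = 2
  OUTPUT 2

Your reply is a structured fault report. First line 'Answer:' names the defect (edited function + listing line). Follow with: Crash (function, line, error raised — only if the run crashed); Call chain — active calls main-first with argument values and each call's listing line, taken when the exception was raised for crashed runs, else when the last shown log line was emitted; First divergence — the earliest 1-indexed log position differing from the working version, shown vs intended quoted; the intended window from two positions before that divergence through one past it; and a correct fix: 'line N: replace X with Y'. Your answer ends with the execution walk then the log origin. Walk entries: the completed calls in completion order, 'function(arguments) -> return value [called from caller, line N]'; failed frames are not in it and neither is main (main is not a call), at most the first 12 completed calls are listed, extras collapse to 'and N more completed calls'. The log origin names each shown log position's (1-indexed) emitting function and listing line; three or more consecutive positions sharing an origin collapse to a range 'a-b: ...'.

Answer: the defect is in main at line 57.
Key fact: Every logged value matches the working version; the printed result is what differs.
Call chain: main -> probe_limits([2, 11, -3, 2, -1, 6, 3, -3], -1) (called at line 53).
First divergence: none — the logs agree in full.
Execution walk:
  sum_active([2, 11, -3, 2, -1, 6, 3, -3]) -> 11  [called from pack_ledger, line 29]
  clip_value([2, 11, -3, 2, -1, 6, 3, -3], -1) -> 5  [called from pack_ledger, line 30]
  pack_ledger([2, 11, -3, 2, -1, 6, 3, -3], -1) -> 2  [called from main, line 51]
  count_flags([2, 11, -3, 2, -1, 6, 3, -3], -1) -> 4  [called from probe_limits, line 42]
  probe_limits([2, 11, -3, 2, -1, 6, 3, -3], -1) -> -3  [called from main, line 53]
Log origins:
  1 — main, line 50
  2 — sum_active, line 2
  3 — sum_active, line 7
  4 — clip_value, line 11
  5 — clip_value, line 16
  6 — main, line 52
  7 — probe_limits, line 41
  8 — count_flags, line 35
  9 — probe_limits, line 43
A correct fix: line 57: replace `total` with `low`.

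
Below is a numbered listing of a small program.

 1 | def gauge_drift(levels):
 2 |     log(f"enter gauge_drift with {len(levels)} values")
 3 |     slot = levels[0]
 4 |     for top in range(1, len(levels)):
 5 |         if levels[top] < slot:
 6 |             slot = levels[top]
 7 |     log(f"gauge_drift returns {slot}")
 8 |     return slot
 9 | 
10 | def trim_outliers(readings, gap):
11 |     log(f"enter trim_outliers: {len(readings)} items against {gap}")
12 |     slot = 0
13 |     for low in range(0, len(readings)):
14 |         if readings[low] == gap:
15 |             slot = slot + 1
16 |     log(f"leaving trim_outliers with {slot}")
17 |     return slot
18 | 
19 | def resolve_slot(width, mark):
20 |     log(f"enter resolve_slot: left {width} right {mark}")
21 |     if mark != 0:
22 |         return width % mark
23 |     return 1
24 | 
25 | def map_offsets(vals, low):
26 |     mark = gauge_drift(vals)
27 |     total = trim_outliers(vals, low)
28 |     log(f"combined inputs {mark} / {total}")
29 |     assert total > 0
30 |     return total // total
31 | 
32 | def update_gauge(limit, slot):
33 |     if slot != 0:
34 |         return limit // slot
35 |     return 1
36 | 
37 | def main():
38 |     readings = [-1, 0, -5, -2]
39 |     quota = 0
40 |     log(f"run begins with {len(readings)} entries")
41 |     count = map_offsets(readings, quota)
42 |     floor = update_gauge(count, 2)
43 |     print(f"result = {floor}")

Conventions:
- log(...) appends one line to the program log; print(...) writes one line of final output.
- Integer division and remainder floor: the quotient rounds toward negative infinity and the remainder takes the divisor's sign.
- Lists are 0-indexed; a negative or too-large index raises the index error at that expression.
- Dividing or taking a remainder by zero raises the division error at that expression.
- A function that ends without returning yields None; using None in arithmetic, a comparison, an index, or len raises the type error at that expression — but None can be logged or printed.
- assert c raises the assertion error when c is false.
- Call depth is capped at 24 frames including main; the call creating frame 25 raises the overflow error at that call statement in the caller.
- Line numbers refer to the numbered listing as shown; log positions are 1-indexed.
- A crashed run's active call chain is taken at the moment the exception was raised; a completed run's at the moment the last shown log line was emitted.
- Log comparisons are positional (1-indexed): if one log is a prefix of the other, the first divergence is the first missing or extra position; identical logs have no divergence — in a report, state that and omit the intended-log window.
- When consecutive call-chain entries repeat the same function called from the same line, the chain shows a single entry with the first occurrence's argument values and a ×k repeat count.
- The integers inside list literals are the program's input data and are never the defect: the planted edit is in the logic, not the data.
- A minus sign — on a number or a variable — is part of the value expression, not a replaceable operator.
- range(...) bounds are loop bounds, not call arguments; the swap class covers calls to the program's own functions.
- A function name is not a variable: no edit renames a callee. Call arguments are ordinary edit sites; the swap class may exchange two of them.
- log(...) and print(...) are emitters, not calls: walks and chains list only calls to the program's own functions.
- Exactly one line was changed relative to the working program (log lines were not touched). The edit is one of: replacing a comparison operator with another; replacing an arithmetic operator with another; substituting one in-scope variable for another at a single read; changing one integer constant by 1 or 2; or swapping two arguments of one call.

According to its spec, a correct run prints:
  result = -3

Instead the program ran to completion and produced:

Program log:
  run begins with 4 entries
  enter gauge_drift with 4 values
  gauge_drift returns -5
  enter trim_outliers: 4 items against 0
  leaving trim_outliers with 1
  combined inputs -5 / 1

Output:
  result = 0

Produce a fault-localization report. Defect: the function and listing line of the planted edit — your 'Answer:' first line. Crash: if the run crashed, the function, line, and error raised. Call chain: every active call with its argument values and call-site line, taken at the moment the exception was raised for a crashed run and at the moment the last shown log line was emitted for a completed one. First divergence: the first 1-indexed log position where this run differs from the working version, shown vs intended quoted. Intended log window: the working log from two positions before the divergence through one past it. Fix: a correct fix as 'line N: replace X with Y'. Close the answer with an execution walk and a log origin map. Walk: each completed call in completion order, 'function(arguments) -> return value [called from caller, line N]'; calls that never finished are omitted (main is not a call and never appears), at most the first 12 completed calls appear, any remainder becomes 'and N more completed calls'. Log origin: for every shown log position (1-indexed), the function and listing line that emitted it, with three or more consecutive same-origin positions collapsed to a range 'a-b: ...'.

Answer: the defect is in map_offsets at line 30.
The tell: Nothing in the log betrays the bug — only the output does.
Call chain: main -> map_offsets([-1, 0, -5, -2], 0) (called at line 41).
First divergence: none — the logs agree in full.
Execution walk:
  gauge_drift([-1, 0, -5, -2]) -> -5  [called from map_offsets, line 26]
  trim_outliers([-1, 0, -5, -2], 0) -> 1  [called from map_offsets, line 27]
  map_offsets([-1, 0, -5, -2], 0) -> 1  [called from main, line 41]
  update_gauge(1, 2) -> 0  [called from main, line 42]
Log origins:
  1: logged in main at line 40
  2: logged in gauge_drift at line 2
  3: logged in gauge_drift at line 7
  4: logged in trim_outliers at line 11
  5: logged in trim_outliers at line 16
  6: logged in map_offsets at line 28
A correct fix: line 30: replace `total // total` with `mark // total`.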